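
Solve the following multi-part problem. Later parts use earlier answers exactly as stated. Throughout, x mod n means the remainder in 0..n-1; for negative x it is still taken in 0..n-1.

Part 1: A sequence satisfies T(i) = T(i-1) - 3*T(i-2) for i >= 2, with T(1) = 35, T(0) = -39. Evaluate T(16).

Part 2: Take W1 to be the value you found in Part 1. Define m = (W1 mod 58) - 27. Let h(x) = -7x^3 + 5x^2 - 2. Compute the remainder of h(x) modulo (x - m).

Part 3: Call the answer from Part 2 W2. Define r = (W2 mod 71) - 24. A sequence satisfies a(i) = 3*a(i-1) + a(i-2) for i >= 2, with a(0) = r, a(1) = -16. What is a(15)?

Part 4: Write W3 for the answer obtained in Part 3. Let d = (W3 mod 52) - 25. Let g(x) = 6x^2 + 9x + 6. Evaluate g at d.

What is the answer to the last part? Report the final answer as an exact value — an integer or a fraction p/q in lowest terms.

2973

Part 1: T(2) = 1*(35) - 3*(-39) = 152; iterating: T(2)=152, T(3)=47, T(4)=-409, T(5)=-550, T(6)=677, T(7)=2327, T(8)=296, T(9)=-6685, T(10)=-7573, T(11)=12482, T(12)=35201, T(13)=-2245, T(14)=-107848, T(15)=-101113, T(16)=222431; answer 222431
Part 2: W1 = 222431; m = -26; remainder = value at the root: -7*(-26)^3 + 5*(-26)^2 - 2 = (123032) + (3380) + (-2) = 126410; answer 126410
Part 3: W2 = 126410; r = 6; a(2) = 3*(-16) + 1*(6) = -42; iterating: a(2)=-42, a(3)=-142, a(4)=-468, a(5)=-1546, a(6)=-5106, a(7)=-16864, a(8)=-55698, a(9)=-183958, a(10)=-607572, a(11)=-2006674, a(12)=-6627594, a(13)=-21889456, a(14)=-72295962, a(15)=-238777342; answer -238777342
Part 4: W3 = -238777342; d = -23; 6*(-23)^2 + 9*(-23)^1 + 6 = (3174) + (-207) + (6) = 2973; answer 2973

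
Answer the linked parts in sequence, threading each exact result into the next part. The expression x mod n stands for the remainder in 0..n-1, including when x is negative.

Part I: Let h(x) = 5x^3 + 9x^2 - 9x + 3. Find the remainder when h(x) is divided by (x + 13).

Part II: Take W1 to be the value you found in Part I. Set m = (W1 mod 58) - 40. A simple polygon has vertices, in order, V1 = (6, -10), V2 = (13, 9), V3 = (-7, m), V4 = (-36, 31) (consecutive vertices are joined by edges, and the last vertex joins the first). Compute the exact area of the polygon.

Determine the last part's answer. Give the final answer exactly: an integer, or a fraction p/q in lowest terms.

396

Part I: remainder = value at the root: 5*(-13)^3 + 9*(-13)^2 - 9*(-13)^1 + 3 = (-10985) + (1521) + (117) + (3) = -9344; answer -9344
Part II: W1 = -9344; m = 12; cross terms: (6*9 - 13*-10)=184, (13*12 - -7*9)=219, (-7*31 - -36*12)=215, (-36*-10 - 6*31)=174; twice the area = |792| = 792; area = 396; answer 396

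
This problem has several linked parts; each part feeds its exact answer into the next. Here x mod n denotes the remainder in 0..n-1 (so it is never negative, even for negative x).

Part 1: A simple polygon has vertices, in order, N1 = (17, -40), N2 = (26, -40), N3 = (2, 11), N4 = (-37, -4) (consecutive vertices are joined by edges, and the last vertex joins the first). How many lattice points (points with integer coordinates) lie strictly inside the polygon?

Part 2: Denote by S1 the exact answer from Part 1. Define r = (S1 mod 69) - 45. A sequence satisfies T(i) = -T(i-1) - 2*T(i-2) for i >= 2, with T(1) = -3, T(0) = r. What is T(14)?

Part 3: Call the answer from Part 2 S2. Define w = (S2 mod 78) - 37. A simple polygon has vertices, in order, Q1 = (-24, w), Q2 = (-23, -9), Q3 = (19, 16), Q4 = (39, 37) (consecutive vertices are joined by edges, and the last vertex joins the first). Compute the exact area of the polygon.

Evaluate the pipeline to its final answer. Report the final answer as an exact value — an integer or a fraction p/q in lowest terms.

Part 1: cross terms: (17*-40 - 26*-40)=360, (26*11 - 2*-40)=366, (2*-4 - -37*11)=399, (-37*-40 - 17*-4)=1548; twice the area = |2673| = 2673; area = 2673/2; boundary points = 9 + 3 + 3 + 18 = 33; strictly interior points = area - boundary/2 + 1 = 1321; answer 1321
Part 2: S1 = 1321; r = -35; T(2) = -1*(-3) - 2*(-35) = 73; iterating: T(2)=73, T(3)=-67, T(4)=-79, T(5)=213, T(6)=-55, T(7)=-371, T(8)=481, T(9)=261, T(10)=-1223, T(11)=701, T(12)=1745, T(13)=-3147, T(14)=-343; answer -343
Part 3: S2 = -343; w = 10; cross terms: (-24*-9 - -23*10)=446, (-23*16 - 19*-9)=-197, (19*37 - 39*16)=79, (39*10 - -24*37)=1278; twice the area = |1606| = 1606; area = 803; answer 803

803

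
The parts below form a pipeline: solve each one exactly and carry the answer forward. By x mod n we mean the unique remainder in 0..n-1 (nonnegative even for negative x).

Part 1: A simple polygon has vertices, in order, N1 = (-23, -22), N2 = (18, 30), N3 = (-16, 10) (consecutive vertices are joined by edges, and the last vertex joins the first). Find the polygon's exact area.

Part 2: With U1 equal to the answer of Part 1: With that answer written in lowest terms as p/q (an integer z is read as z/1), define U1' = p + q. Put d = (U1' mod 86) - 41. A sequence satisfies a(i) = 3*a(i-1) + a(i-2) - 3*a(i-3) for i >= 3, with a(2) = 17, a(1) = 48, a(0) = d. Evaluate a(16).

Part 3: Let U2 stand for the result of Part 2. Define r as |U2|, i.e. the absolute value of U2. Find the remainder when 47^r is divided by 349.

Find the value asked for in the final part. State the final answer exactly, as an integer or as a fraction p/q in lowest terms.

210

Part 1: cross terms: (-23*30 - 18*-22)=-294, (18*10 - -16*30)=660, (-16*-22 - -23*10)=582; twice the area = |948| = 948; area = 474; answer 474
Part 2: U1 = 474; threaded value p + q = 475; d = 4; a(3) = 3*(17) + 1*(48) - 3*(4) = 87; iterating: a(3)=87, a(4)=134, a(5)=438, a(6)=1187, a(7)=3597, a(8)=10664, a(9)=32028, a(10)=95957, a(11)=287907, a(12)=863594, a(13)=2590818, a(14)=7772327, a(15)=23317017, a(16)=69950924; answer 69950924
Part 3: U2 = 69950924; r = 69950924; squarings mod 349: 47^1=47, 47^2=115, 47^4=312, 47^8=322, 47^16=31, 47^32=263, 47^64=67, 47^128=301, 47^256=210, 47^512=126, 47^1024=171, 47^2048=274, 47^4096=41, 47^8192=285, 47^16384=257, 47^32768=88, 47^65536=66, 47^131072=168, 47^262144=304, 47^524288=280, 47^1048576=224, 47^2097152=269, 47^4194304=118, 47^8388608=313, 47^16777216=249, 47^33554432=228, 47^67108864=332; 47^69950924 = 47^4 * 47^8 * 47^64 * 47^128 * 47^256 * 47^1024 * 47^2048 * 47^4096 * 47^16384 * 47^65536 * 47^131072 * 47^524288 * 47^2097152 * 47^67108864 = 210 (mod 349); answer 210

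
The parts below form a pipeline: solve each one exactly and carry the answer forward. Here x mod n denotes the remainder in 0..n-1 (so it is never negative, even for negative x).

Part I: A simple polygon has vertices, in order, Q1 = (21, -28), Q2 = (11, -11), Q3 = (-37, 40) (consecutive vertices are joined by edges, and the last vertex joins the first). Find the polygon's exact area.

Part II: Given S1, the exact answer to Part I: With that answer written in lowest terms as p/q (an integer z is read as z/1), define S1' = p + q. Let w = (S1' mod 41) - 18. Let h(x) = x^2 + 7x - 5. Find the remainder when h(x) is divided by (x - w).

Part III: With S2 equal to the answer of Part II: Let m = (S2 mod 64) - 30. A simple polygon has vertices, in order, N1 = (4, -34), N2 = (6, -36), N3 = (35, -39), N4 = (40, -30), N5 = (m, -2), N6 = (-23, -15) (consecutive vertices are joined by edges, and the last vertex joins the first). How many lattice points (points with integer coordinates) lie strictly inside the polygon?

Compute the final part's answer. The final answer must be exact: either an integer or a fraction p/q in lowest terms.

Part I: cross terms: (21*-11 - 11*-28)=77, (11*40 - -37*-11)=33, (-37*-28 - 21*40)=196; twice the area = |306| = 306; area = 153; answer 153
Part II: S1 = 153; threaded value p + q = 154; w = 13; remainder = value at the root: 1*(13)^2 + 7*(13)^1 - 5 = (169) + (91) + (-5) = 255; answer 255
Part III: S2 = 255; m = 33; cross terms: (4*-36 - 6*-34)=60, (6*-39 - 35*-36)=1026, (35*-30 - 40*-39)=510, (40*-2 - 33*-30)=910, (33*-15 - -23*-2)=-541, (-23*-34 - 4*-15)=842; twice the area = |2807| = 2807; area = 2807/2; boundary points = 2 + 1 + 1 + 7 + 1 + 1 = 13; strictly interior points = area - boundary/2 + 1 = 1398; answer 1398

1398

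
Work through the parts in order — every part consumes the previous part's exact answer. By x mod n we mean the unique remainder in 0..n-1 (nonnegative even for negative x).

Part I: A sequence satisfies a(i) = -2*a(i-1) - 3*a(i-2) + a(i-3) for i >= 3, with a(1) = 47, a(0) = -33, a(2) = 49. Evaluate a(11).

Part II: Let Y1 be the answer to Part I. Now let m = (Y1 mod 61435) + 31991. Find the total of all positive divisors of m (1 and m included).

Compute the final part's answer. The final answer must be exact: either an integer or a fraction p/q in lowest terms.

117614

Part I: a(3) = -2*(49) - 3*(47) + 1*(-33) = -272; iterating: a(3)=-272, a(4)=444, a(5)=-23, a(6)=-1558, a(7)=3629, a(8)=-2607, a(9)=-7231, a(10)=25912, a(11)=-32738; answer -32738
Part II: Y1 = -32738; m = 60688; 60688 = 2^4 * 3793; sigma = (1 + 2 + 4 + 8 + 16) * (1 + 3793) = 31 * 3794 = 117614; answer 117614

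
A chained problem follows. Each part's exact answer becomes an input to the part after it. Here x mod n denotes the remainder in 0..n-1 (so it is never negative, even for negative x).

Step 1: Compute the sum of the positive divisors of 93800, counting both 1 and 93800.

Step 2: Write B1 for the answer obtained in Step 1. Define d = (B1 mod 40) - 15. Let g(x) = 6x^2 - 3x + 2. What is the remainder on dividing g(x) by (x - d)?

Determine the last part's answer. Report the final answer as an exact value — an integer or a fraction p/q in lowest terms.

1397

Step 1: 93800 = 2^3 * 5^2 * 7 * 67; sigma = (1 + 2 + 4 + 8) * (1 + 5 + 25) * (1 + 7) * (1 + 67) = 15 * 31 * 8 * 68 = 252960; answer 252960
Step 2: B1 = 252960; d = -15; remainder = value at the root: 6*(-15)^2 - 3*(-15)^1 + 2 = (1350) + (45) + (2) = 1397; answer 1397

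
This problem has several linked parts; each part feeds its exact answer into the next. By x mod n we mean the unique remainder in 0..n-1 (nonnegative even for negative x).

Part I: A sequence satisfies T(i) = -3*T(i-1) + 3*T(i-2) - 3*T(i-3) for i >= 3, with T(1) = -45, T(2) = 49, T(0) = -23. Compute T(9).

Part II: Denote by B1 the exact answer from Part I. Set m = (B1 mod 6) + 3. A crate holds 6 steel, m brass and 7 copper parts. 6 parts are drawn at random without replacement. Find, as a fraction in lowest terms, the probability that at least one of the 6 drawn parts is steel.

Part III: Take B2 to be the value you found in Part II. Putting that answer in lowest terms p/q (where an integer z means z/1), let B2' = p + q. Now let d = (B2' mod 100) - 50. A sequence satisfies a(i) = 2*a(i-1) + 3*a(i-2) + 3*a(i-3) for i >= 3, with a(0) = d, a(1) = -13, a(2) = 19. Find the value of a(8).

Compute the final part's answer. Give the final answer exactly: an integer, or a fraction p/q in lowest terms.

Part I: T(3) = -3*(49) + 3*(-45) - 3*(-23) = -213; iterating: T(3)=-213, T(4)=921, T(5)=-3549, T(6)=14049, T(7)=-55557, T(8)=219465, T(9)=-867213; answer -867213
Part II: B1 = -867213; m = 6; total draws C(19,6) = 27132; complement C(13,6) = 1716; favorable 27132 - 1716 = 25416; P = 2118/2261; answer 2118/2261
Part III: B2 = 2118/2261; threaded value p + q = 4379; d = 29; a(3) = 2*(19) + 3*(-13) + 3*(29) = 86; iterating: a(3)=86, a(4)=190, a(5)=695, a(6)=2218, a(7)=7091, a(8)=22921; answer 22921

22921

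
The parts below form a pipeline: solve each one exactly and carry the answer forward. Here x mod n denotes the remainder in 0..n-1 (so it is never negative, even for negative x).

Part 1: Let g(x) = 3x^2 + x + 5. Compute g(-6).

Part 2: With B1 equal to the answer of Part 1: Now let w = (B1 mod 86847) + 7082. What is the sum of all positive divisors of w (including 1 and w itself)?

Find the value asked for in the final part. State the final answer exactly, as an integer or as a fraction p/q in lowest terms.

8960

Part 1: 3*(-6)^2 + 1*(-6)^1 + 5 = (108) + (-6) + (5) = 107; answer 107
Part 2: B1 = 107; w = 7189; 7189 = 7 * 13 * 79; sigma = (1 + 7) * (1 + 13) * (1 + 79) = 8 * 14 * 80 = 8960; answer 8960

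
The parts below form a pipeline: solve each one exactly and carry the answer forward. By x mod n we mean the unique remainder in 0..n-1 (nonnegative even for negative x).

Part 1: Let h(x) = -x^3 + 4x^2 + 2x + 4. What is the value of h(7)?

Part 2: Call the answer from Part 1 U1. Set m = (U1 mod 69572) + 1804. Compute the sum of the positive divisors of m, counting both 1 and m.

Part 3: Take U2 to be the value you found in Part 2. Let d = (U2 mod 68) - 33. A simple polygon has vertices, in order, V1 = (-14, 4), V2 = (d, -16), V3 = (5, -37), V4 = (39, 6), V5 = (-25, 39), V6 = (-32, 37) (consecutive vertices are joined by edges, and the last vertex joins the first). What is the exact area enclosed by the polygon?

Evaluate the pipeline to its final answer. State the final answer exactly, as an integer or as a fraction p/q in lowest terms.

Part 1: -1*(7)^3 + 4*(7)^2 + 2*(7)^1 + 4 = (-343) + (196) + (14) + (4) = -129; answer -129
Part 2: U1 = -129; m = 71247; 71247 = 3 * 11 * 17 * 127; sigma = (1 + 3) * (1 + 11) * (1 + 17) * (1 + 127) = 4 * 12 * 18 * 128 = 110592; answer 110592
Part 3: U2 = 110592; d = -9; cross terms: (-14*-16 - -9*4)=260, (-9*-37 - 5*-16)=413, (5*6 - 39*-37)=1473, (39*39 - -25*6)=1671, (-25*37 - -32*39)=323, (-32*4 - -14*37)=390; twice the area = |4530| = 4530; area = 2265; answer 2265

2265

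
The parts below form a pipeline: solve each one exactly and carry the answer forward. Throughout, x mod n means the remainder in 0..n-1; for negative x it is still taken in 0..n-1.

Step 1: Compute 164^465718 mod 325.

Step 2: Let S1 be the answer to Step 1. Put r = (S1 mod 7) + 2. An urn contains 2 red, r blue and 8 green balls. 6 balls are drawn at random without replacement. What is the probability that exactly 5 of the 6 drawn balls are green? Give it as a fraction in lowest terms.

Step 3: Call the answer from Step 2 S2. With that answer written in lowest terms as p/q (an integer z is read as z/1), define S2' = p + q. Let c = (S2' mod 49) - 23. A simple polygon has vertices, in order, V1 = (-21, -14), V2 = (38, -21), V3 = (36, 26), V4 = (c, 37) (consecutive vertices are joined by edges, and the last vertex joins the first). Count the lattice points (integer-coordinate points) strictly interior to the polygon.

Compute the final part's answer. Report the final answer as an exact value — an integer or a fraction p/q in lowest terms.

Step 1: squarings mod 325: 164^1=164, 164^2=246, 164^4=66, 164^8=131, 164^16=261, 164^32=196, 164^64=66, 164^128=131, 164^256=261, 164^512=196, 164^1024=66, 164^2048=131, 164^4096=261, 164^8192=196, 164^16384=66, 164^32768=131, 164^65536=261, 164^131072=196, 164^262144=66; 164^465718 = 164^2 * 164^4 * 164^16 * 164^32 * 164^256 * 164^512 * 164^2048 * 164^4096 * 164^65536 * 164^131072 * 164^262144 = 181 (mod 325); answer 181
Step 2: S1 = 181; r = 8; total draws C(18,6) = 18564; favorable C(8,5)*C(10,1) = 560; P = 20/663; answer 20/663
Step 3: S2 = 20/663; threaded value p + q = 683; c = 23; cross terms: (-21*-21 - 38*-14)=973, (38*26 - 36*-21)=1744, (36*37 - 23*26)=734, (23*-14 - -21*37)=455; twice the area = |3906| = 3906; area = 1953; boundary points = 1 + 1 + 1 + 1 = 4; strictly interior points = area - boundary/2 + 1 = 1952; answer 1952

1952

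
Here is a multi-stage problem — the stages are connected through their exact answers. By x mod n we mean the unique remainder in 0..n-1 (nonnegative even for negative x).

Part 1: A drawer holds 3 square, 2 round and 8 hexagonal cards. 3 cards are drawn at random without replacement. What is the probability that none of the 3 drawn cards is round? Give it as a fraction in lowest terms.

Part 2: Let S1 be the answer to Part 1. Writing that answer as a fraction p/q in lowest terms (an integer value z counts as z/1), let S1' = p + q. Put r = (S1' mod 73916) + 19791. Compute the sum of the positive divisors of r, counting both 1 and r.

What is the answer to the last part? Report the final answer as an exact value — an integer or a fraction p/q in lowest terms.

Part 1: total draws C(13,3) = 286; favorable C(11,3) = 165; P = 15/26; answer 15/26
Part 2: S1 = 15/26; threaded value p + q = 41; r = 19832; 19832 = 2^3 * 37 * 67; sigma = (1 + 2 + 4 + 8) * (1 + 37) * (1 + 67) = 15 * 38 * 68 = 38760; answer 38760

38760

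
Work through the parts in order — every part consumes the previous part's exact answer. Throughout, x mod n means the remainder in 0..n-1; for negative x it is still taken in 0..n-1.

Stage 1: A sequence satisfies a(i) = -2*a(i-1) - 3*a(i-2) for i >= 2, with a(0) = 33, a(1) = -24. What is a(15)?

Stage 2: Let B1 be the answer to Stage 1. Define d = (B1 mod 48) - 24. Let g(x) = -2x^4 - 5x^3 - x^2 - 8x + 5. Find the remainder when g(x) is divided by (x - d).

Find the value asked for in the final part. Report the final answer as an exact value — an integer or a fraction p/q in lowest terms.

Stage 1: a(2) = -2*(-24) - 3*(33) = -51; iterating: a(2)=-51, a(3)=174, a(4)=-195, a(5)=-132, a(6)=849, a(7)=-1302, a(8)=57, a(9)=3792, a(10)=-7755, a(11)=4134, a(12)=14997, a(13)=-42396, a(14)=39801, a(15)=47586; answer 47586
Stage 2: B1 = 47586; d = -6; remainder = value at the root: -2*(-6)^4 - 5*(-6)^3 - 1*(-6)^2 - 8*(-6)^1 + 5 = (-2592) + (1080) + (-36) + (48) + (5) = -1495; answer -1495

-1495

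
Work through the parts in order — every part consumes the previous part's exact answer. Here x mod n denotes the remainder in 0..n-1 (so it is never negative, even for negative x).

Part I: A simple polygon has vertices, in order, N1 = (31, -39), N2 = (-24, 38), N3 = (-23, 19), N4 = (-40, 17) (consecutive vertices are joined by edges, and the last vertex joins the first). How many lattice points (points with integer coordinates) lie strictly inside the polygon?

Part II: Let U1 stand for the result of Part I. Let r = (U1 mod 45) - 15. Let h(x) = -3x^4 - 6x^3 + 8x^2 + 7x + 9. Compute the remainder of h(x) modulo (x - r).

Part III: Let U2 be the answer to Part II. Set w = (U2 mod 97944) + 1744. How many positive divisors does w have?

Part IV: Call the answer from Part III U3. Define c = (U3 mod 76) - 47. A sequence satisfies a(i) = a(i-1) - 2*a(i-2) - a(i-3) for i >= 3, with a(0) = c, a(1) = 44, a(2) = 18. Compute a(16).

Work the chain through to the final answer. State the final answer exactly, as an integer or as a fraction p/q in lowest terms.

Part I: cross terms: (31*38 - -24*-39)=242, (-24*19 - -23*38)=418, (-23*17 - -40*19)=369, (-40*-39 - 31*17)=1033; twice the area = |2062| = 2062; area = 1031; boundary points = 11 + 1 + 1 + 1 = 14; strictly interior points = area - boundary/2 + 1 = 1025; answer 1025
Part II: U1 = 1025; r = 20; remainder = value at the root: -3*(20)^4 - 6*(20)^3 + 8*(20)^2 + 7*(20)^1 + 9 = (-480000) + (-48000) + (3200) + (140) + (9) = -524651; answer -524651
Part III: U2 = -524651; w = 64757; 64757 = 7 * 11 * 29^2; number of divisors = (1+1) * (1+1) * (2+1) = 12; answer 12
Part IV: U3 = 12; c = -35; a(3) = 1*(18) - 2*(44) - 1*(-35) = -35; iterating: a(3)=-35, a(4)=-115, a(5)=-63, a(6)=202, a(7)=443, a(8)=102, a(9)=-986, a(10)=-1633, a(11)=237, a(12)=4489, a(13)=5648, a(14)=-3567, a(15)=-19352, a(16)=-17866; answer -17866

-17866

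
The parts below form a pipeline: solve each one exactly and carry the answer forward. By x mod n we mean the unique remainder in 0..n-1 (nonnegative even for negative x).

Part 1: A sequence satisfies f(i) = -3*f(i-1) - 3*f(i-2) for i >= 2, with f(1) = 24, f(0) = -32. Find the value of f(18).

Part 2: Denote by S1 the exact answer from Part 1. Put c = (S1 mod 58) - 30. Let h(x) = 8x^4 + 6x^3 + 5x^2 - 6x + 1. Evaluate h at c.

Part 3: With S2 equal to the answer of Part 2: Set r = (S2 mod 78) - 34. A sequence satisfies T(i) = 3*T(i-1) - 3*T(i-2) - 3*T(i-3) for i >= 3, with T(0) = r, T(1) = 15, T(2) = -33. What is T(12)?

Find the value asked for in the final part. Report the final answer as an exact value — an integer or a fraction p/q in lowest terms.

Part 1: f(2) = -3*(24) - 3*(-32) = 24; iterating: f(2)=24, f(3)=-144, f(4)=360, f(5)=-648, f(6)=864, f(7)=-648, f(8)=-648, f(9)=3888, f(10)=-9720, f(11)=17496, f(12)=-23328, f(13)=17496, f(14)=17496, f(15)=-104976, f(16)=262440, f(17)=-472392, f(18)=629856; answer 629856
Part 2: S1 = 629856; c = 4; 8*(4)^4 + 6*(4)^3 + 5*(4)^2 - 6*(4)^1 + 1 = (2048) + (384) + (80) + (-24) + (1) = 2489; answer 2489
Part 3: S2 = 2489; r = 37; T(3) = 3*(-33) - 3*(15) - 3*(37) = -255; iterating: T(3)=-255, T(4)=-711, T(5)=-1269, T(6)=-909, T(7)=3213, T(8)=16173, T(9)=41607, T(10)=66663, T(11)=26649, T(12)=-244863; answer -244863

-244863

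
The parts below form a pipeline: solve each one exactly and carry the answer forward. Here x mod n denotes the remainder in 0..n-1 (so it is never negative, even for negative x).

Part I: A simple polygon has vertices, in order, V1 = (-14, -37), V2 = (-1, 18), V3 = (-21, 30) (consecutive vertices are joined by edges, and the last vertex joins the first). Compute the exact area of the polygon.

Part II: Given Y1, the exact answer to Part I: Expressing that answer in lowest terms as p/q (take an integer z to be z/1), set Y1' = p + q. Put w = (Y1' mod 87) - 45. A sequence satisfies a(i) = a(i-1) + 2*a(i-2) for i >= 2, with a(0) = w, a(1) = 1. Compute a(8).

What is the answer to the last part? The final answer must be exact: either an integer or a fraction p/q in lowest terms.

-2065

Part I: cross terms: (-14*18 - -1*-37)=-289, (-1*30 - -21*18)=348, (-21*-37 - -14*30)=1197; twice the area = |1256| = 1256; area = 628; answer 628
Part II: Y1 = 628; threaded value p + q = 629; w = -25; a(2) = 1*(1) + 2*(-25) = -49; iterating: a(2)=-49, a(3)=-47, a(4)=-145, a(5)=-239, a(6)=-529, a(7)=-1007, a(8)=-2065; answer -2065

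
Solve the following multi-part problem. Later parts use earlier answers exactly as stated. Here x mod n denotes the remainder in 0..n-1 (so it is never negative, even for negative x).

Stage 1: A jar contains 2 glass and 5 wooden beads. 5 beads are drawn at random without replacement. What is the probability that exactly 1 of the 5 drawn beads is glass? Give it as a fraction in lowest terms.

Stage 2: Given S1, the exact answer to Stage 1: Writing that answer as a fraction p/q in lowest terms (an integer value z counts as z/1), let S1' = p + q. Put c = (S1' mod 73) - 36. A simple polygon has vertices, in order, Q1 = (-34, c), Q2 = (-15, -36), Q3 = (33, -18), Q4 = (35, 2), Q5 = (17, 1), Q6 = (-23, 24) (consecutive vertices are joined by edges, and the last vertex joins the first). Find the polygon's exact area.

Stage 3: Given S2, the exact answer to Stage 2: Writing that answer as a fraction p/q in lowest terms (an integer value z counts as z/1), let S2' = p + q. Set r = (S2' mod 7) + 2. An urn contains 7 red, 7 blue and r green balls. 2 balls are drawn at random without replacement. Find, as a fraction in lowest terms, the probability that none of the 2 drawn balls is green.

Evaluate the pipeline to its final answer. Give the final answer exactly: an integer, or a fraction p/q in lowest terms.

Stage 1: total draws C(7,5) = 21; favorable C(2,1)*C(5,4) = 10; P = 10/21; answer 10/21
Stage 2: S1 = 10/21; threaded value p + q = 31; c = -5; cross terms: (-34*-36 - -15*-5)=1149, (-15*-18 - 33*-36)=1458, (33*2 - 35*-18)=696, (35*1 - 17*2)=1, (17*24 - -23*1)=431, (-23*-5 - -34*24)=931; twice the area = |4666| = 4666; area = 2333; answer 2333
Stage 3: S2 = 2333; threaded value p + q = 2334; r = 5; total draws C(19,2) = 171; favorable C(14,2) = 91; P = 91/171; answer 91/171

91/171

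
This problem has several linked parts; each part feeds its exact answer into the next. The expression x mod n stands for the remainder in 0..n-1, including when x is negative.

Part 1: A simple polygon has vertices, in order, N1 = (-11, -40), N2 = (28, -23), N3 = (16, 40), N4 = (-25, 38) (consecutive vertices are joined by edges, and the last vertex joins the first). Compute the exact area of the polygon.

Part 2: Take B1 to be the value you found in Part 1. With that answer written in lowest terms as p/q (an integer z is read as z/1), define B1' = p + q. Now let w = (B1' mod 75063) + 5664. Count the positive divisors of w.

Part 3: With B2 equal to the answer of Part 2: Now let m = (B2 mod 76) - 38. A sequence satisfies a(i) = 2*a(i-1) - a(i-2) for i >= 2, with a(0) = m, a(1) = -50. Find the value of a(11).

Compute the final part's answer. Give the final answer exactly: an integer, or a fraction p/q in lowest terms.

Part 1: cross terms: (-11*-23 - 28*-40)=1373, (28*40 - 16*-23)=1488, (16*38 - -25*40)=1608, (-25*-40 - -11*38)=1418; twice the area = |5887| = 5887; area = 5887/2; answer 5887/2
Part 2: B1 = 5887/2; threaded value p + q = 5889; w = 11553; 11553 = 3 * 3851; number of divisors = (1+1) * (1+1) = 4; answer 4
Part 3: B2 = 4; m = -34; a(2) = 2*(-50) - 1*(-34) = -66; iterating: a(2)=-66, a(3)=-82, a(4)=-98, a(5)=-114, a(6)=-130, a(7)=-146, a(8)=-162, a(9)=-178, a(10)=-194, a(11)=-210; answer -210

-210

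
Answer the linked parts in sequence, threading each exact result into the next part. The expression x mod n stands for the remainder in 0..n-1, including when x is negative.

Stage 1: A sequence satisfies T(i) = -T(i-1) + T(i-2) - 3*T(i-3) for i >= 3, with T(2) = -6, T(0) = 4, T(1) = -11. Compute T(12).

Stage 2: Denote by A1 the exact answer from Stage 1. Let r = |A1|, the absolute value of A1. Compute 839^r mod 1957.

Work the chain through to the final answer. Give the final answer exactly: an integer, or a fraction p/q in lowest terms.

Stage 1: T(3) = -1*(-6) + 1*(-11) - 3*(4) = -17; iterating: T(3)=-17, T(4)=44, T(5)=-43, T(6)=138, T(7)=-313, T(8)=580, T(9)=-1307, T(10)=2826, T(11)=-5873, T(12)=12620; answer 12620
Stage 2: A1 = 12620; r = 12620; squarings mod 1957: 839^1=839, 839^2=1358, 839^4=670, 839^8=747, 839^16=264, 839^32=1201, 839^64=92, 839^128=636, 839^256=1354, 839^512=1564, 839^1024=1803, 839^2048=232, 839^4096=985, 839^8192=1510; 839^12620 = 839^4 * 839^8 * 839^64 * 839^256 * 839^4096 * 839^8192 = 1776 (mod 1957); answer 1776

1776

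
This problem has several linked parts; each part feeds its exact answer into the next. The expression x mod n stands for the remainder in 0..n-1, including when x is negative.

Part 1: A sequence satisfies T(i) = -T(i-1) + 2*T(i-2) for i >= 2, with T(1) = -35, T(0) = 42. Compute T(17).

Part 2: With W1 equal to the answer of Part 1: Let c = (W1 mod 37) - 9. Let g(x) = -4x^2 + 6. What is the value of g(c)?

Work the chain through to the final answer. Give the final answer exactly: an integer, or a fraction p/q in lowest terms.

-778

Part 1: T(2) = -1*(-35) + 2*(42) = 119; iterating: T(2)=119, T(3)=-189, T(4)=427, T(5)=-805, T(6)=1659, T(7)=-3269, T(8)=6587, T(9)=-13125, T(10)=26299, T(11)=-52549, T(12)=105147, T(13)=-210245, T(14)=420539, T(15)=-841029, T(16)=1682107, T(17)=-3364165; answer -3364165
Part 2: W1 = -3364165; c = 14; -4*(14)^2 + 6 = (-784) + (6) = -778; answer -778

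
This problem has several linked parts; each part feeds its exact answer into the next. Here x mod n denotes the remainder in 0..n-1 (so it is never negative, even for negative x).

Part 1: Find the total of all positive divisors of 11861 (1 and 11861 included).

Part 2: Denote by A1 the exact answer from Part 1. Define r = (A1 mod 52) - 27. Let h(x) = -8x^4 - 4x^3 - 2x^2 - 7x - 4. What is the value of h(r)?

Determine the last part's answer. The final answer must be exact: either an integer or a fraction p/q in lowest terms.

-25

Part 1: 11861 = 29 * 409; sigma = (1 + 29) * (1 + 409) = 30 * 410 = 12300; answer 12300
Part 2: A1 = 12300; r = 1; -8*(1)^4 - 4*(1)^3 - 2*(1)^2 - 7*(1)^1 - 4 = (-8) + (-4) + (-2) + (-7) + (-4) = -25; answer -25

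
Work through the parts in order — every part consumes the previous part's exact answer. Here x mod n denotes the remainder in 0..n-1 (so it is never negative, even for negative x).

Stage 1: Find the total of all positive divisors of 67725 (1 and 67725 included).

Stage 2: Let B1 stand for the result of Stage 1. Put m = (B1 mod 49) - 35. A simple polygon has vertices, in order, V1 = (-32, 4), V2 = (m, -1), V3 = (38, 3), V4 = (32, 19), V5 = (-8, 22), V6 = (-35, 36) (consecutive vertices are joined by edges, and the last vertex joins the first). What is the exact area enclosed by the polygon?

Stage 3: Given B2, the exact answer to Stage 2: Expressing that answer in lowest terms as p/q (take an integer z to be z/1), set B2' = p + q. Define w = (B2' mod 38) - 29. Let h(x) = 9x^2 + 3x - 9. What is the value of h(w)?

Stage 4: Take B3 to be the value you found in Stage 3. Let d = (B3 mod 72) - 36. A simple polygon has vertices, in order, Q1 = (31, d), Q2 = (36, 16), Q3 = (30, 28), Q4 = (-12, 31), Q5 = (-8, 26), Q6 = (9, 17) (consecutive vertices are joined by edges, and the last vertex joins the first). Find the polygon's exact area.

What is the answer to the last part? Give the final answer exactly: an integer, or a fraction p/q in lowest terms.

624

Stage 1: 67725 = 3^2 * 5^2 * 7 * 43; sigma = (1 + 3 + 9) * (1 + 5 + 25) * (1 + 7) * (1 + 43) = 13 * 31 * 8 * 44 = 141856; answer 141856
Stage 2: B1 = 141856; m = -34; cross terms: (-32*-1 - -34*4)=168, (-34*3 - 38*-1)=-64, (38*19 - 32*3)=626, (32*22 - -8*19)=856, (-8*36 - -35*22)=482, (-35*4 - -32*36)=1012; twice the area = |3080| = 3080; area = 1540; answer 1540
Stage 3: B2 = 1540; threaded value p + q = 1541; w = -8; 9*(-8)^2 + 3*(-8)^1 - 9 = (576) + (-24) + (-9) = 543; answer 543
Stage 4: B3 = 543; d = 3; cross terms: (31*16 - 36*3)=388, (36*28 - 30*16)=528, (30*31 - -12*28)=1266, (-12*26 - -8*31)=-64, (-8*17 - 9*26)=-370, (9*3 - 31*17)=-500; twice the area = |1248| = 1248; area = 624; answer 624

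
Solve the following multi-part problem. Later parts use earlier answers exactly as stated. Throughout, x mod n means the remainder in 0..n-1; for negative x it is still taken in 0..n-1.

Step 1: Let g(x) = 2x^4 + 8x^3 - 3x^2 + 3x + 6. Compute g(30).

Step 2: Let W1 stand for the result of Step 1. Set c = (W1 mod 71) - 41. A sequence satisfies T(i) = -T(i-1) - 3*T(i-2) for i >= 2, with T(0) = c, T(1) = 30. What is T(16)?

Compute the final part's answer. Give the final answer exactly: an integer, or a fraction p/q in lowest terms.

Step 1: 2*(30)^4 + 8*(30)^3 - 3*(30)^2 + 3*(30)^1 + 6 = (1620000) + (216000) + (-2700) + (90) + (6) = 1833396; answer 1833396
Step 2: W1 = 1833396; c = -7; T(2) = -1*(30) - 3*(-7) = -9; iterating: T(2)=-9, T(3)=-81, T(4)=108, T(5)=135, T(6)=-459, T(7)=54, T(8)=1323, T(9)=-1485, T(10)=-2484, T(11)=6939, T(12)=513, T(13)=-21330, T(14)=19791, T(15)=44199, T(16)=-103572; answer -103572

-103572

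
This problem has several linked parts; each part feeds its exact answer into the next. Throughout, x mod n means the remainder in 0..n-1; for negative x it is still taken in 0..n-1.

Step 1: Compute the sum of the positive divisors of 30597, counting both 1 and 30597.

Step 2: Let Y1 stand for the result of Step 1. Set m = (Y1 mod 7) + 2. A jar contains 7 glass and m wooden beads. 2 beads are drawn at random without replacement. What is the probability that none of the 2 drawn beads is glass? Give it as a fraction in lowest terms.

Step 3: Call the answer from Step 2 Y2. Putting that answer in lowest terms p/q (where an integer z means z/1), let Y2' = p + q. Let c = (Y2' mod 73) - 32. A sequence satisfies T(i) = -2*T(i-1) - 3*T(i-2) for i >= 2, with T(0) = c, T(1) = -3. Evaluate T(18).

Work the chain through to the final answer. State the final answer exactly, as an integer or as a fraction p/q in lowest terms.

Step 1: 30597 = 3 * 7 * 31 * 47; sigma = (1 + 3) * (1 + 7) * (1 + 31) * (1 + 47) = 4 * 8 * 32 * 48 = 49152; answer 49152
Step 2: Y1 = 49152; m = 7; total draws C(14,2) = 91; favorable C(7,2) = 21; P = 3/13; answer 3/13
Step 3: Y2 = 3/13; threaded value p + q = 16; c = -16; T(2) = -2*(-3) - 3*(-16) = 54; iterating: T(2)=54, T(3)=-99, T(4)=36, T(5)=225, T(6)=-558, T(7)=441, T(8)=792, T(9)=-2907, T(10)=3438, T(11)=1845, T(12)=-14004, T(13)=22473, T(14)=-2934, T(15)=-61551, T(16)=131904, T(17)=-79155, T(18)=-237402; answer -237402

-237402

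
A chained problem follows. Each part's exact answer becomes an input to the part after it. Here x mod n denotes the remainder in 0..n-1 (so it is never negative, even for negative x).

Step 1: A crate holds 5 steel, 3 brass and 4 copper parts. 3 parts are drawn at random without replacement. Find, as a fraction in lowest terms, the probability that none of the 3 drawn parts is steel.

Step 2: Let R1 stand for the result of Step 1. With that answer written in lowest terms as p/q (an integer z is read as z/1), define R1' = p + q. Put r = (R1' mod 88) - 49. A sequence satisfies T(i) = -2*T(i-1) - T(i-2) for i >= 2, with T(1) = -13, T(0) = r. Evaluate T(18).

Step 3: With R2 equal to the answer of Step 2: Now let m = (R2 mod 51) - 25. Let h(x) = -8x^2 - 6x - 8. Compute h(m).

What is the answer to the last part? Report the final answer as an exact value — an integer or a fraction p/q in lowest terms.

Step 1: total draws C(12,3) = 220; favorable C(7,3) = 35; P = 7/44; answer 7/44
Step 2: R1 = 7/44; threaded value p + q = 51; r = 2; T(2) = -2*(-13) - 1*(2) = 24; iterating: T(2)=24, T(3)=-35, T(4)=46, T(5)=-57, T(6)=68, T(7)=-79, T(8)=90, T(9)=-101, T(10)=112, T(11)=-123, T(12)=134, T(13)=-145, T(14)=156, T(15)=-167, T(16)=178, T(17)=-189, T(18)=200; answer 200
Step 3: R2 = 200; m = 22; -8*(22)^2 - 6*(22)^1 - 8 = (-3872) + (-132) + (-8) = -4012; answer -4012

-4012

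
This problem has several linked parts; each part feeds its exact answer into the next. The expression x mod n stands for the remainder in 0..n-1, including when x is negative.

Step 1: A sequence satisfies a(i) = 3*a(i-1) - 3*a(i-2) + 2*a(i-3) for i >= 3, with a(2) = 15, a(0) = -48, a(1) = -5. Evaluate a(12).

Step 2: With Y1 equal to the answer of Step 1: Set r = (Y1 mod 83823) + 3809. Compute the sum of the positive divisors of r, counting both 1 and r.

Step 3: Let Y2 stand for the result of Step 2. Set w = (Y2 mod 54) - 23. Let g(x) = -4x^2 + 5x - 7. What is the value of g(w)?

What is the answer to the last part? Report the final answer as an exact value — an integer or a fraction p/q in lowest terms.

-6

Step 1: a(3) = 3*(15) - 3*(-5) + 2*(-48) = -36; iterating: a(3)=-36, a(4)=-163, a(5)=-351, a(6)=-636, a(7)=-1181, a(8)=-2337, a(9)=-4740, a(10)=-9571, a(11)=-19167, a(12)=-38268; answer -38268
Step 2: Y1 = -38268; r = 49364; 49364 = 2^2 * 7 * 41 * 43; sigma = (1 + 2 + 4) * (1 + 7) * (1 + 41) * (1 + 43) = 7 * 8 * 42 * 44 = 103488; answer 103488
Step 3: Y2 = 103488; w = 1; -4*(1)^2 + 5*(1)^1 - 7 = (-4) + (5) + (-7) = -6; answer -6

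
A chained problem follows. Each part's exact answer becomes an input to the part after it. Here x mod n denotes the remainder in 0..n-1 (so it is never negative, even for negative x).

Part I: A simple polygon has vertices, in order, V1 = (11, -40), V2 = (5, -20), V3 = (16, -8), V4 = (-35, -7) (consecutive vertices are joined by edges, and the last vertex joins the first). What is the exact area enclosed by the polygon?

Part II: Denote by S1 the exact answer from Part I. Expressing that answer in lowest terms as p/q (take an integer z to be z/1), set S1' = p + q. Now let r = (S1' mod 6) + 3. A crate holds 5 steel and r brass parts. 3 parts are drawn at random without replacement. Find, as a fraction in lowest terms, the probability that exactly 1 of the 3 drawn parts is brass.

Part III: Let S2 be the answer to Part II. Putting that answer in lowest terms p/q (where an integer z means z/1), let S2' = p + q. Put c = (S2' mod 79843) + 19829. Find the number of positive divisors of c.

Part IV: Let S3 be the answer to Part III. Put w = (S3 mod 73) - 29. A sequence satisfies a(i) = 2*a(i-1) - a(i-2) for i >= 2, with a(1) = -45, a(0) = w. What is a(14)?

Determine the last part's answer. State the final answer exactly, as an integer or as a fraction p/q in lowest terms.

-487

Part I: cross terms: (11*-20 - 5*-40)=-20, (5*-8 - 16*-20)=280, (16*-7 - -35*-8)=-392, (-35*-40 - 11*-7)=1477; twice the area = |1345| = 1345; area = 1345/2; answer 1345/2
Part II: S1 = 1345/2; threaded value p + q = 1347; r = 6; total draws C(11,3) = 165; favorable C(6,1)*C(5,2) = 60; P = 4/11; answer 4/11
Part III: S2 = 4/11; threaded value p + q = 15; c = 19844; 19844 = 2^2 * 11^2 * 41; number of divisors = (2+1) * (2+1) * (1+1) = 18; answer 18
Part IV: S3 = 18; w = -11; a(2) = 2*(-45) - 1*(-11) = -79; iterating: a(2)=-79, a(3)=-113, a(4)=-147, a(5)=-181, a(6)=-215, a(7)=-249, a(8)=-283, a(9)=-317, a(10)=-351, a(11)=-385, a(12)=-419, a(13)=-453, a(14)=-487; answer -487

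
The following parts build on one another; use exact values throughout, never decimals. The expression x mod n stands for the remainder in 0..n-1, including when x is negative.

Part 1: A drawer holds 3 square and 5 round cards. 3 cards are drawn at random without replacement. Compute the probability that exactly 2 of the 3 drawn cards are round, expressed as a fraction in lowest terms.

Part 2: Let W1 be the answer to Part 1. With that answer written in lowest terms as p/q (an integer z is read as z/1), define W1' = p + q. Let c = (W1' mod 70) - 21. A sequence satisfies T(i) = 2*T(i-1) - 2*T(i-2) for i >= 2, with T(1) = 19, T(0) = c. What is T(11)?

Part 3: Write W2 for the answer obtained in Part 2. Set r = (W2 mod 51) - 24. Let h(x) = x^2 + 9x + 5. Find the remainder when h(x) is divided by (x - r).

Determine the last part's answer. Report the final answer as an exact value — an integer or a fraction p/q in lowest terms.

Part 1: total draws C(8,3) = 56; favorable C(5,2)*C(3,1) = 30; P = 15/28; answer 15/28
Part 2: W1 = 15/28; threaded value p + q = 43; c = 22; T(2) = 2*(19) - 2*(22) = -6; iterating: T(2)=-6, T(3)=-50, T(4)=-88, T(5)=-76, T(6)=24, T(7)=200, T(8)=352, T(9)=304, T(10)=-96, T(11)=-800; answer -800
Part 3: W2 = -800; r = -8; remainder = value at the root: 1*(-8)^2 + 9*(-8)^1 + 5 = (64) + (-72) + (5) = -3; answer -3

-3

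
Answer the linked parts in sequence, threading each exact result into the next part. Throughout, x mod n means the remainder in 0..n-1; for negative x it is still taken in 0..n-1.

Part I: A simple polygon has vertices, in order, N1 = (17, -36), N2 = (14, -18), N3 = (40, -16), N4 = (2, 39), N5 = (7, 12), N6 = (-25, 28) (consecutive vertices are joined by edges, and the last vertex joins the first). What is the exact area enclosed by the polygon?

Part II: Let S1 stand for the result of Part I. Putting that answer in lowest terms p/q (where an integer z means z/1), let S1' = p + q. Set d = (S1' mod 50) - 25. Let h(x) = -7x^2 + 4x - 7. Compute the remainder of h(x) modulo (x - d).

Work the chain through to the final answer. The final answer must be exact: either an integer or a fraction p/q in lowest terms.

Part I: cross terms: (17*-18 - 14*-36)=198, (14*-16 - 40*-18)=496, (40*39 - 2*-16)=1592, (2*12 - 7*39)=-249, (7*28 - -25*12)=496, (-25*-36 - 17*28)=424; twice the area = |2957| = 2957; area = 2957/2; answer 2957/2
Part II: S1 = 2957/2; threaded value p + q = 2959; d = -16; remainder = value at the root: -7*(-16)^2 + 4*(-16)^1 - 7 = (-1792) + (-64) + (-7) = -1863; answer -1863

-1863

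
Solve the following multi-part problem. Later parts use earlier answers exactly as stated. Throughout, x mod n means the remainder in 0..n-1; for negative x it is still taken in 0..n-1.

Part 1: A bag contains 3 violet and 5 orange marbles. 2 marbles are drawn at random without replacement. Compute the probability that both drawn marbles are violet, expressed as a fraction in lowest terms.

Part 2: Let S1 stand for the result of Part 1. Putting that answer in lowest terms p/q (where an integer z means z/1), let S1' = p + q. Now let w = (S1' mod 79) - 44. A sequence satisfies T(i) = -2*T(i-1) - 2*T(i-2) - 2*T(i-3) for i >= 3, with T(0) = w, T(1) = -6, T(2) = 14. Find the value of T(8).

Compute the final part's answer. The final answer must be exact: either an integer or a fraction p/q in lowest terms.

Part 1: total draws C(8,2) = 28; favorable C(3,2) = 3; P = 3/28; answer 3/28
Part 2: S1 = 3/28; threaded value p + q = 31; w = -13; T(3) = -2*(14) - 2*(-6) - 2*(-13) = 10; iterating: T(3)=10, T(4)=-36, T(5)=24, T(6)=4, T(7)=16, T(8)=-88; answer -88

-88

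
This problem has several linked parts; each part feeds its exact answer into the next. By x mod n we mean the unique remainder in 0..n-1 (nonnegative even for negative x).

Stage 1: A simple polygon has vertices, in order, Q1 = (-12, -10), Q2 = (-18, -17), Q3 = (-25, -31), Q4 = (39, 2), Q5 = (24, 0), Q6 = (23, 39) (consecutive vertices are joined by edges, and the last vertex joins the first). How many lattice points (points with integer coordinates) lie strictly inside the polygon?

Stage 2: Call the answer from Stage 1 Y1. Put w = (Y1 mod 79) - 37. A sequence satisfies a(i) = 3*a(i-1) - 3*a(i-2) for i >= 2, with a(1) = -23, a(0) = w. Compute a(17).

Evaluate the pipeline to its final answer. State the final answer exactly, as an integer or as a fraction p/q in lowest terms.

26244

Stage 1: cross terms: (-12*-17 - -18*-10)=24, (-18*-31 - -25*-17)=133, (-25*2 - 39*-31)=1159, (39*0 - 24*2)=-48, (24*39 - 23*0)=936, (23*-10 - -12*39)=238; twice the area = |2442| = 2442; area = 1221; boundary points = 1 + 7 + 1 + 1 + 1 + 7 = 18; strictly interior points = area - boundary/2 + 1 = 1213; answer 1213
Stage 2: Y1 = 1213; w = -9; a(2) = 3*(-23) - 3*(-9) = -42; iterating: a(2)=-42, a(3)=-57, a(4)=-45, a(5)=36, a(6)=243, a(7)=621, a(8)=1134, a(9)=1539, a(10)=1215, a(11)=-972, a(12)=-6561, a(13)=-16767, a(14)=-30618, a(15)=-41553, a(16)=-32805, a(17)=26244; answer 26244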